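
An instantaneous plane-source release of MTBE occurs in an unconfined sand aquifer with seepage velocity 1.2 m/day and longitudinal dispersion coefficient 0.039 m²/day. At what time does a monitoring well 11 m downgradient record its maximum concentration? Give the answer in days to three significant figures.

For the 1D instantaneous-source solution, setting ∂C/∂t = 0 at fixed x gives v²t² + 2Dt − x² = 0, so t = (√(D² + v²x²) − D)/v².
√(D² + v²x²) = √(0.039² + 1.2² × 11²) = 13.20; v² = 1.44.
t = (13.20 − 0.039)/1.44 = 9.14 days (vs. the pure-advection estimate x/v = 9.17 d).

9.14 days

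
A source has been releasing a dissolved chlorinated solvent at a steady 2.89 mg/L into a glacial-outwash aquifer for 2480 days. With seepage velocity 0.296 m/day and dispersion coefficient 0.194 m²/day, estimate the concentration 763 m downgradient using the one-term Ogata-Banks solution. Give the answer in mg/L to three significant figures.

For a continuous step input, C/C₀ ≈ ½·erfc((x−vt)/(2√(Dt))).
vt = 0.296 × 2480 = 734.08 m and 2√(Dt) = 2√(0.194 × 2480) = 43.87 m.
Argument (x−vt)/(2√(Dt)) = (763 − 734.08)/43.87 = 0.6592; ½·erfc(0.6592) = 0.1756.
C = 2.89 × 0.1756 = 0.507 mg/L.

0.507 mg/L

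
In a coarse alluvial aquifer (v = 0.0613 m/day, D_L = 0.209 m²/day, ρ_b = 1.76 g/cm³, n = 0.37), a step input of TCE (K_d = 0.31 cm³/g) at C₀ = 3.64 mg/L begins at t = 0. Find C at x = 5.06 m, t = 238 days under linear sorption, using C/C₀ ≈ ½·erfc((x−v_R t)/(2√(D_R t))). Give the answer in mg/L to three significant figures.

2.01 mg/L

Retardation factor R = 1 + ρ_b·K_d/n = 1 + 1.76 × 0.31/0.37 = 2.475.
Sorption retards both mechanisms: v_R = v/R = 0.02477 m/day, D_R = D/R = 0.08444 m²/day.
v_R·t = 0.02477 × 238 = 5.89526 m; 2√(D_R t) = 8.966 m; argument = (5.06 − 5.89526)/8.966 = -0.09316.
C = C₀ × ½·erfc(-0.09316) = 3.64 × 0.5524 = 2.01 mg/L.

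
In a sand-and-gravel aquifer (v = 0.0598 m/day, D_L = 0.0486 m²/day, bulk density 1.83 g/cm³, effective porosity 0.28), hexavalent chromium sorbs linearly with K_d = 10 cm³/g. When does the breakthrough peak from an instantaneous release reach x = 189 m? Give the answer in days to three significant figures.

209000 days

Retardation factor R = 1 + ρ_b·K_d/n = 1 + 1.83 × 10/0.28 = 66.36.
Sorption retards both mechanisms: v_R = v/R = 0.0009011 m/day, D_R = D/R = 0.0007324 m²/day.
Peak time from v_R²t² + 2D_R t − x² = 0: t = (√(D_R² + v_R²x²) − D_R)/v_R².
√(D_R² + v_R²x²) = √(0.0007324² + 0.0009011² × 189²) = 0.1703; v_R² = 8.120e-07.
t = (0.1703 − 0.0007324)/8.120e-07 = 209000 days.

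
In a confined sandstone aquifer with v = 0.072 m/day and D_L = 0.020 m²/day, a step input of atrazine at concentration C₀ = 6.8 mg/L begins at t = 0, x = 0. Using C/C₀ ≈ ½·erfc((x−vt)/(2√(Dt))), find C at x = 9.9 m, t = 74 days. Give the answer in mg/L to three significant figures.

0.0268 mg/L

For a continuous step input, C/C₀ ≈ ½·erfc((x−vt)/(2√(Dt))).
vt = 0.072 × 74 = 5.328 m and 2√(Dt) = 2√(0.020 × 74) = 2.433 m.
Argument (x−vt)/(2√(Dt)) = (9.9 − 5.328)/2.433 = 1.879; ½·erfc(1.879) = 0.003938.
C = 6.8 × 0.003938 = 0.0268 mg/L.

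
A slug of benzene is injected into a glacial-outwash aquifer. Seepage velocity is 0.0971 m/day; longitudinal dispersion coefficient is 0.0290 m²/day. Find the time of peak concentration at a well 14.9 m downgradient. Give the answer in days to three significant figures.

For the 1D instantaneous-source solution, setting ∂C/∂t = 0 at fixed x gives v²t² + 2Dt − x² = 0, so t = (√(D² + v²x²) − D)/v².
√(D² + v²x²) = √(0.0290² + 0.0971² × 14.9²) = 1.447; v² = 0.00942841.
t = (1.447 − 0.0290)/0.00942841 = 150 days (vs. the pure-advection estimate x/v = 153 d).

150 days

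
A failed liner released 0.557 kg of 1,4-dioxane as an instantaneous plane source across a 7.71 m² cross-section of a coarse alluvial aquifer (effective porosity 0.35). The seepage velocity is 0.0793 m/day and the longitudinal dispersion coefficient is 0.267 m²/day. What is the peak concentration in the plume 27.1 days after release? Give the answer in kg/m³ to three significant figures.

0.0216 kg/m³

The peak of an instantaneous 1D plume sits at x = vt; there the Gaussian factor is 1 and C_max = M/(n_e·A·√(4πDt)), where n_e·A is the pore area the mass is dissolved in.
√(4πDt) = √(4π × 0.267 × 27.1) = 9.536 m, so C_max = 0.557/(0.35 × 7.71 × 9.536) = 0.0216 kg/m³.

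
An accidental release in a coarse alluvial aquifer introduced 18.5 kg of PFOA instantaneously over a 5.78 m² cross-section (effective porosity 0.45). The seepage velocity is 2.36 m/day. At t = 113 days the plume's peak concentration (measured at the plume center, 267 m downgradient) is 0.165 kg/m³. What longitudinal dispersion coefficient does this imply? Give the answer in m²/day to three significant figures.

1.31 m²/day

At the plume center C_max = M/(n_e·A·√(4πDt)), so D = M²/(4πt·(n_e·A·C_max)²).
n_e·A·C_max = 0.45 × 5.78 × 0.165 = 0.4292 kg/m.
D = 18.5²/(4π × 113 × 0.4292²) = 1.31 m²/day.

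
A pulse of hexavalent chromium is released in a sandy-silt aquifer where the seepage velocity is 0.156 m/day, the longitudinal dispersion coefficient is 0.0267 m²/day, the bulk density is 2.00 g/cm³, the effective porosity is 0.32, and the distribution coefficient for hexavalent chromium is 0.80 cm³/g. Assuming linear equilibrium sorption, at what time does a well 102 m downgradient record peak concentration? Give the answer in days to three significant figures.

3920 days

Retardation factor R = 1 + ρ_b·K_d/n = 1 + 2.00 × 0.80/0.32 = 6.000.
Sorption retards both mechanisms: v_R = v/R = 0.02600 m/day, D_R = D/R = 0.004450 m²/day.
Peak time from v_R²t² + 2D_R t − x² = 0: t = (√(D_R² + v_R²x²) − D_R)/v_R².
√(D_R² + v_R²x²) = √(0.004450² + 0.02600² × 102²) = 2.652; v_R² = 0.0006760.
t = (2.652 − 0.004450)/0.0006760 = 3920 days.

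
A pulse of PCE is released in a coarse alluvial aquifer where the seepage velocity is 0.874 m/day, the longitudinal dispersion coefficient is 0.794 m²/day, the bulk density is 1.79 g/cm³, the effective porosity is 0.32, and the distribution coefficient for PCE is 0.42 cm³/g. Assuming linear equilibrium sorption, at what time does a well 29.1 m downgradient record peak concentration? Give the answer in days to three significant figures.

Retardation factor R = 1 + ρ_b·K_d/n = 1 + 1.79 × 0.42/0.32 = 3.349.
Sorption retards both mechanisms: v_R = v/R = 0.2610 m/day, D_R = D/R = 0.2371 m²/day.
Peak time from v_R²t² + 2D_R t − x² = 0: t = (√(D_R² + v_R²x²) − D_R)/v_R².
√(D_R² + v_R²x²) = √(0.2371² + 0.2610² × 29.1²) = 7.599; v_R² = 0.06812.
t = (7.599 − 0.2371)/0.06812 = 108 days.

108 days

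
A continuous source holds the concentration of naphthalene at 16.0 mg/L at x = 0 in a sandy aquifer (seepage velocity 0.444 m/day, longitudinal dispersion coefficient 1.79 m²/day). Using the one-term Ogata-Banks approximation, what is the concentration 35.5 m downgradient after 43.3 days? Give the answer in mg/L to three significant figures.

For a continuous step input, C/C₀ ≈ ½·erfc((x−vt)/(2√(Dt))).
vt = 0.444 × 43.3 = 19.2252 m and 2√(Dt) = 2√(1.79 × 43.3) = 17.61 m.
Argument (x−vt)/(2√(Dt)) = (35.5 − 19.2252)/17.61 = 0.9242; ½·erfc(0.9242) = 0.09560.
C = 16.0 × 0.09560 = 1.53 mg/L.

1.53 mg/L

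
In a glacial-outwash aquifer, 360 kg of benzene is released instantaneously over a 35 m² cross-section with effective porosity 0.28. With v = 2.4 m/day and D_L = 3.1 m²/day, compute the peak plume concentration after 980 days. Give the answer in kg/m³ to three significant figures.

0.188 kg/m³

The peak of an instantaneous 1D plume sits at x = vt; there the Gaussian factor is 1 and C_max = M/(n_e·A·√(4πDt)), where n_e·A is the pore area the mass is dissolved in.
√(4πDt) = √(4π × 3.1 × 980) = 195.4 m, so C_max = 360/(0.28 × 35 × 195.4) = 0.188 kg/m³.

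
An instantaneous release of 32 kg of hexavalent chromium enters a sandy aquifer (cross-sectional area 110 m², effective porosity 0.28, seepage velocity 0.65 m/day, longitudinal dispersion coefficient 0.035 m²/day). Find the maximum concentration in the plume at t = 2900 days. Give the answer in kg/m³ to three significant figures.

The peak of an instantaneous 1D plume sits at x = vt; there the Gaussian factor is 1 and C_max = M/(n_e·A·√(4πDt)), where n_e·A is the pore area the mass is dissolved in.
√(4πDt) = √(4π × 0.035 × 2900) = 35.71 m, so C_max = 32/(0.28 × 110 × 35.71) = 0.0291 kg/m³.

0.0291 kg/m³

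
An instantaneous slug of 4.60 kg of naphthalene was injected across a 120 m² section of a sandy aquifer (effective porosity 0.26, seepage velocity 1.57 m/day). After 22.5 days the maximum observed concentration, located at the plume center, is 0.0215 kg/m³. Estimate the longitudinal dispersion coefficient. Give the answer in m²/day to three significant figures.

At the plume center C_max = M/(n_e·A·√(4πDt)), so D = M²/(4πt·(n_e·A·C_max)²).
n_e·A·C_max = 0.26 × 120 × 0.0215 = 0.6708 kg/m.
D = 4.60²/(4π × 22.5 × 0.6708²) = 0.166 m²/day.

0.166 m²/day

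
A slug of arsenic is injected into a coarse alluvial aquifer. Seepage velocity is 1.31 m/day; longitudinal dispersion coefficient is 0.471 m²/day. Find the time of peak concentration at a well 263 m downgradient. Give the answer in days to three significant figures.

For the 1D instantaneous-source solution, setting ∂C/∂t = 0 at fixed x gives v²t² + 2Dt − x² = 0, so t = (√(D² + v²x²) − D)/v².
√(D² + v²x²) = √(0.471² + 1.31² × 263²) = 344.5; v² = 1.7161.
t = (344.5 − 0.471)/1.7161 = 200 days (vs. the pure-advection estimate x/v = 201 d).

200 days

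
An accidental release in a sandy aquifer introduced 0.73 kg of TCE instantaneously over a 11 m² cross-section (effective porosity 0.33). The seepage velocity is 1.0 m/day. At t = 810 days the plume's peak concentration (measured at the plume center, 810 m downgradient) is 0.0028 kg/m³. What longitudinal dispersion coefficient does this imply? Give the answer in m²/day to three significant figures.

0.507 m²/day

At the plume center C_max = M/(n_e·A·√(4πDt)), so D = M²/(4πt·(n_e·A·C_max)²).
n_e·A·C_max = 0.33 × 11 × 0.0028 = 0.01016 kg/m.
D = 0.73²/(4π × 810 × 0.01016²) = 0.507 m²/day.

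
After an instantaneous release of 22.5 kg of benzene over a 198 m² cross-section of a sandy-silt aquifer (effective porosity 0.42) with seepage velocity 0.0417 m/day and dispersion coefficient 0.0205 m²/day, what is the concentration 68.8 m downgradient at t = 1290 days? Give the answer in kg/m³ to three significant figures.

0.00177 kg/m³

For an instantaneous plane source, C(x,t) = M/(n_e·A·√(4πDt)) · exp(−(x−vt)²/(4Dt)), with n_e·A the pore (flow) area.
Plume center vt = 0.0417 × 1290 = 53.793 m, so the well at 68.8 m is 15.007 m downgradient of the peak.
√(4πDt) = 18.23 m, giving peak height M/(n_e·A·√(4πDt)) = 22.5/(0.42 × 198 × 18.23) = 0.01484 kg/m³.
(x−vt)²/(4Dt) = (15.007)²/(4 × 0.0205 × 1290) = 2.129; exp(−2.129) = 0.1190.
C = 0.01484 × 0.1190 = 0.00177 kg/m³.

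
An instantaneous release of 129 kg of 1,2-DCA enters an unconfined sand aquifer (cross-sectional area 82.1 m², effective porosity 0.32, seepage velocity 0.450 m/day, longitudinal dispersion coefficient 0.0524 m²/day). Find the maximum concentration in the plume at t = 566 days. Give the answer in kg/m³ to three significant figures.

The peak of an instantaneous 1D plume sits at x = vt; there the Gaussian factor is 1 and C_max = M/(n_e·A·√(4πDt)), where n_e·A is the pore area the mass is dissolved in.
√(4πDt) = √(4π × 0.0524 × 566) = 19.31 m, so C_max = 129/(0.32 × 82.1 × 19.31) = 0.254 kg/m³.

0.254 kg/m³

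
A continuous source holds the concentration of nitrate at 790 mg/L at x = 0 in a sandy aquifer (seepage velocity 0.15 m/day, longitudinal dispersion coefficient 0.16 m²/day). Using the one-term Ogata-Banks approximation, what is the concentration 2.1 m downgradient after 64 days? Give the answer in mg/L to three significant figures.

752 mg/L

For a continuous step input, C/C₀ ≈ ½·erfc((x−vt)/(2√(Dt))).
vt = 0.15 × 64 = 9.6 m and 2√(Dt) = 2√(0.16 × 64) = 6.400 m.
Argument (x−vt)/(2√(Dt)) = (2.1 − 9.6)/6.400 = -1.172; ½·erfc(-1.172) = 0.9513.
C = 790 × 0.9513 = 752 mg/L.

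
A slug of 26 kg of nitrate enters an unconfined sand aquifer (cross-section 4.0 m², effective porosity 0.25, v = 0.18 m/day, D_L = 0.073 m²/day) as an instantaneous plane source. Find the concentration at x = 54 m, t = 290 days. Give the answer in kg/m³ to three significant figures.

1.53 kg/m³

For an instantaneous plane source, C(x,t) = M/(n_e·A·√(4πDt)) · exp(−(x−vt)²/(4Dt)), with n_e·A the pore (flow) area.
Plume center vt = 0.18 × 290 = 52.2 m, so the well at 54 m is 1.8 m downgradient of the peak.
√(4πDt) = 16.31 m, giving peak height M/(n_e·A·√(4πDt)) = 26/(0.25 × 4.0 × 16.31) = 1.594 kg/m³.
(x−vt)²/(4Dt) = (1.8)²/(4 × 0.073 × 290) = 0.03826; exp(−0.03826) = 0.9625.
C = 1.594 × 0.9625 = 1.53 kg/m³.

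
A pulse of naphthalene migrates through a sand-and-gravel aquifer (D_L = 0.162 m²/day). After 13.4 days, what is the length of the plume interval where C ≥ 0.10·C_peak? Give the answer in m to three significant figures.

The plume is Gaussian with σ = √(2Dt) = √(2 × 0.162 × 13.4) = 2.084 m.
C/C_peak = exp(−Δx²/(2σ²)) = 0.10 ⇒ Δx = σ·√(−2 ln 0.10) = 2.084 × 2.146 = 4.472 m.
Width = 2Δx = 8.94 m.

8.94 m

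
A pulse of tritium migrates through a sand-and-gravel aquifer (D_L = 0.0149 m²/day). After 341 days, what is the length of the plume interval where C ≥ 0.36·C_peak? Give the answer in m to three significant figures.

9.11 m

The plume is Gaussian with σ = √(2Dt) = √(2 × 0.0149 × 341) = 3.188 m.
C/C_peak = exp(−Δx²/(2σ²)) = 0.36 ⇒ Δx = σ·√(−2 ln 0.36) = 3.188 × 1.429 = 4.556 m.
Width = 2Δx = 9.11 m.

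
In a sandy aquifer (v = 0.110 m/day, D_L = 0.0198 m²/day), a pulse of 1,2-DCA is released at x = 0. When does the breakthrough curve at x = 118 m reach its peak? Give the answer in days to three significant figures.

1070 days

For the 1D instantaneous-source solution, setting ∂C/∂t = 0 at fixed x gives v²t² + 2Dt − x² = 0, so t = (√(D² + v²x²) − D)/v².
√(D² + v²x²) = √(0.0198² + 0.110² × 118²) = 12.98; v² = 0.0121.
t = (12.98 − 0.0198)/0.0121 = 1070 days (vs. the pure-advection estimate x/v = 1070 d).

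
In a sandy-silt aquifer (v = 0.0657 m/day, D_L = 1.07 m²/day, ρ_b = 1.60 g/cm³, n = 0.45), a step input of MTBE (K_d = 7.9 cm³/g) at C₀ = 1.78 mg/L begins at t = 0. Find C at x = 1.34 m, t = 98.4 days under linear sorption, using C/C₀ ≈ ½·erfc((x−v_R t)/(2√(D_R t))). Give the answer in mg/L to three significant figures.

0.603 mg/L

Retardation factor R = 1 + ρ_b·K_d/n = 1 + 1.60 × 7.9/0.45 = 29.09.
Sorption retards both mechanisms: v_R = v/R = 0.002259 m/day, D_R = D/R = 0.03678 m²/day.
v_R·t = 0.002259 × 98.4 = 0.2222856 m; 2√(D_R t) = 3.805 m; argument = (1.34 − 0.2222856)/3.805 = 0.2937.
C = C₀ × ½·erfc(0.2937) = 1.78 × 0.3389 = 0.603 mg/L.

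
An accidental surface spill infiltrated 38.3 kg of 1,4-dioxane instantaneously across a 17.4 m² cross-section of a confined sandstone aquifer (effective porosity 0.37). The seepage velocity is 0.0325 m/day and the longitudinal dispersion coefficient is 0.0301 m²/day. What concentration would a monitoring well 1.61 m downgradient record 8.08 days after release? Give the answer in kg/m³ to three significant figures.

For an instantaneous plane source, C(x,t) = M/(n_e·A·√(4πDt)) · exp(−(x−vt)²/(4Dt)), with n_e·A the pore (flow) area.
Plume center vt = 0.0325 × 8.08 = 0.2626 m, so the well at 1.61 m is 1.3474 m downgradient of the peak.
√(4πDt) = 1.748 m, giving peak height M/(n_e·A·√(4πDt)) = 38.3/(0.37 × 17.4 × 1.748) = 3.403 kg/m³.
(x−vt)²/(4Dt) = (1.3474)²/(4 × 0.0301 × 8.08) = 1.866; exp(−1.866) = 0.1547.
C = 3.403 × 0.1547 = 0.526 kg/m³.

0.526 kg/m³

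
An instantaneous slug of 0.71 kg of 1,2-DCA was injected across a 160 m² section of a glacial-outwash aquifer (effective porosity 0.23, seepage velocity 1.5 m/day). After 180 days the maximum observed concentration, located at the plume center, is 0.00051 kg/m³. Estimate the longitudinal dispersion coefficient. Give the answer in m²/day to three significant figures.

0.633 m²/day

At the plume center C_max = M/(n_e·A·√(4πDt)), so D = M²/(4πt·(n_e·A·C_max)²).
n_e·A·C_max = 0.23 × 160 × 0.00051 = 0.01877 kg/m.
D = 0.71²/(4π × 180 × 0.01877²) = 0.633 m²/day.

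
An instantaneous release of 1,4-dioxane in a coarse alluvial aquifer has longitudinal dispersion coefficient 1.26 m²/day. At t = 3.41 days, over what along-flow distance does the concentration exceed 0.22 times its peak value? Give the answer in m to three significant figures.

10.2 m

The plume is Gaussian with σ = √(2Dt) = √(2 × 1.26 × 3.41) = 2.931 m.
C/C_peak = exp(−Δx²/(2σ²)) = 0.22 ⇒ Δx = σ·√(−2 ln 0.22) = 2.931 × 1.740 = 5.100 m.
Width = 2Δx = 10.2 m.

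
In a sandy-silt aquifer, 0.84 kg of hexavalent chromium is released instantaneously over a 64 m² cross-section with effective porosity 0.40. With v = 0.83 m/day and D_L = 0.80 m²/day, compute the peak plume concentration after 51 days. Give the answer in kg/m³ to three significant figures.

0.00145 kg/m³

The peak of an instantaneous 1D plume sits at x = vt; there the Gaussian factor is 1 and C_max = M/(n_e·A·√(4πDt)), where n_e·A is the pore area the mass is dissolved in.
√(4πDt) = √(4π × 0.80 × 51) = 22.64 m, so C_max = 0.84/(0.40 × 64 × 22.64) = 0.00145 kg/m³.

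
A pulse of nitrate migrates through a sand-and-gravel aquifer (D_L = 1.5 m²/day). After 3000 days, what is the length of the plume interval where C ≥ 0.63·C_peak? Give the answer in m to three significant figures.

The plume is Gaussian with σ = √(2Dt) = √(2 × 1.5 × 3000) = 94.87 m.
C/C_peak = exp(−Δx²/(2σ²)) = 0.63 ⇒ Δx = σ·√(−2 ln 0.63) = 94.87 × 0.9613 = 91.20 m.
Width = 2Δx = 182 m.

182 m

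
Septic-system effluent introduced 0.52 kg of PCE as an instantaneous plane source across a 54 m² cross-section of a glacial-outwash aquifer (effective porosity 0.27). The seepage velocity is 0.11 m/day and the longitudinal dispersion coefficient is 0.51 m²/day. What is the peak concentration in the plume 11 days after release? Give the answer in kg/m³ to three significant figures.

0.00425 kg/m³

The peak of an instantaneous 1D plume sits at x = vt; there the Gaussian factor is 1 and C_max = M/(n_e·A·√(4πDt)), where n_e·A is the pore area the mass is dissolved in.
√(4πDt) = √(4π × 0.51 × 11) = 8.396 m, so C_max = 0.52/(0.27 × 54 × 8.396) = 0.00425 kg/m³.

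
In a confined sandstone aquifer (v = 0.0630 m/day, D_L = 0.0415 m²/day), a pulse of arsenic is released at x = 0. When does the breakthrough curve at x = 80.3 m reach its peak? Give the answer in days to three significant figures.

For the 1D instantaneous-source solution, setting ∂C/∂t = 0 at fixed x gives v²t² + 2Dt − x² = 0, so t = (√(D² + v²x²) − D)/v².
√(D² + v²x²) = √(0.0415² + 0.0630² × 80.3²) = 5.059; v² = 0.003969.
t = (5.059 − 0.0415)/0.003969 = 1260 days (vs. the pure-advection estimate x/v = 1270 d).

1260 days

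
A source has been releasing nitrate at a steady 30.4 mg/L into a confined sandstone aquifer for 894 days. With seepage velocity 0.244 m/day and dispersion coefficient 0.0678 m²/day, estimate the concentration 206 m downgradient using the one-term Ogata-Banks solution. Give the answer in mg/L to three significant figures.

26.3 mg/L

For a continuous step input, C/C₀ ≈ ½·erfc((x−vt)/(2√(Dt))).
vt = 0.244 × 894 = 218.136 m and 2√(Dt) = 2√(0.0678 × 894) = 15.57 m.
Argument (x−vt)/(2√(Dt)) = (206 − 218.136)/15.57 = -0.7794; ½·erfc(-0.7794) = 0.8648.
C = 30.4 × 0.8648 = 26.3 mg/L.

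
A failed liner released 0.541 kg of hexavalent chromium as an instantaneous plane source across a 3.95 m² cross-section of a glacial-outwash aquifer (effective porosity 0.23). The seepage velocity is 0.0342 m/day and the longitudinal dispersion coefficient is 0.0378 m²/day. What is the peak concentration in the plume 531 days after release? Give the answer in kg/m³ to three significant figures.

0.0375 kg/m³

The peak of an instantaneous 1D plume sits at x = vt; there the Gaussian factor is 1 and C_max = M/(n_e·A·√(4πDt)), where n_e·A is the pore area the mass is dissolved in.
√(4πDt) = √(4π × 0.0378 × 531) = 15.88 m, so C_max = 0.541/(0.23 × 3.95 × 15.88) = 0.0375 kg/m³.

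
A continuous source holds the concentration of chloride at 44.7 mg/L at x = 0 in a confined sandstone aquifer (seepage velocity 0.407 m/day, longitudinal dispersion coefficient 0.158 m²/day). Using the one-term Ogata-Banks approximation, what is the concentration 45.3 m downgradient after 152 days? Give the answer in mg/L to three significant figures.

For a continuous step input, C/C₀ ≈ ½·erfc((x−vt)/(2√(Dt))).
vt = 0.407 × 152 = 61.864 m and 2√(Dt) = 2√(0.158 × 152) = 9.801 m.
Argument (x−vt)/(2√(Dt)) = (45.3 − 61.864)/9.801 = -1.690; ½·erfc(-1.690) = 0.9916.
C = 44.7 × 0.9916 = 44.3 mg/L.

44.3 mg/L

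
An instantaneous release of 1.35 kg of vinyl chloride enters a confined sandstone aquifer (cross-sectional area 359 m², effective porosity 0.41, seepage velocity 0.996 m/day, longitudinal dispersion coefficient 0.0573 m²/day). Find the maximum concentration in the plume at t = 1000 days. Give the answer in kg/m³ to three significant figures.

0.000342 kg/m³

The peak of an instantaneous 1D plume sits at x = vt; there the Gaussian factor is 1 and C_max = M/(n_e·A·√(4πDt)), where n_e·A is the pore area the mass is dissolved in.
√(4πDt) = √(4π × 0.0573 × 1000) = 26.83 m, so C_max = 1.35/(0.41 × 359 × 26.83) = 0.000342 kg/m³.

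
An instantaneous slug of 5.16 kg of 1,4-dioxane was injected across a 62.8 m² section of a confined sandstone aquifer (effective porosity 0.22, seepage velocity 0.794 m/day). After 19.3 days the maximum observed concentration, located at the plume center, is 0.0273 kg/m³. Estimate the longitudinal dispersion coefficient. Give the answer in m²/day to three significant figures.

At the plume center C_max = M/(n_e·A·√(4πDt)), so D = M²/(4πt·(n_e·A·C_max)²).
n_e·A·C_max = 0.22 × 62.8 × 0.0273 = 0.3772 kg/m.
D = 5.16²/(4π × 19.3 × 0.3772²) = 0.772 m²/day.

0.772 m²/day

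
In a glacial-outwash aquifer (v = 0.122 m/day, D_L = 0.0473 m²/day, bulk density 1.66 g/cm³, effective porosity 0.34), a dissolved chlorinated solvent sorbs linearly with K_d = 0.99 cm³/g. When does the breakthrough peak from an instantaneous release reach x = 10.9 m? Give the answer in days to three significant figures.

503 days

Retardation factor R = 1 + ρ_b·K_d/n = 1 + 1.66 × 0.99/0.34 = 5.834.
Sorption retards both mechanisms: v_R = v/R = 0.02091 m/day, D_R = D/R = 0.008108 m²/day.
Peak time from v_R²t² + 2D_R t − x² = 0: t = (√(D_R² + v_R²x²) − D_R)/v_R².
√(D_R² + v_R²x²) = √(0.008108² + 0.02091² × 10.9²) = 0.2281; v_R² = 0.0004372.
t = (0.2281 − 0.008108)/0.0004372 = 503 days.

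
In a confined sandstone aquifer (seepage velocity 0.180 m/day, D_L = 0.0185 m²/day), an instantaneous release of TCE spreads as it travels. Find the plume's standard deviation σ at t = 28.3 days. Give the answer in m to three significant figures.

1.02 m

Dispersive spreading gives a Gaussian with σ² = 2Dt; advection only shifts the center.
σ = √(2 × 0.0185 × 28.3) = 1.02 m.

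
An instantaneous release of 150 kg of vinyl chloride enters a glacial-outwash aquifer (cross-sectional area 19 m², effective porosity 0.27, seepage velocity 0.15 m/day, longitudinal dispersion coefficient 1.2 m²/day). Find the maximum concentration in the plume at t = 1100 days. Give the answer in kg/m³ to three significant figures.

The peak of an instantaneous 1D plume sits at x = vt; there the Gaussian factor is 1 and C_max = M/(n_e·A·√(4πDt)), where n_e·A is the pore area the mass is dissolved in.
√(4πDt) = √(4π × 1.2 × 1100) = 128.8 m, so C_max = 150/(0.27 × 19 × 128.8) = 0.227 kg/m³.

0.227 kg/m³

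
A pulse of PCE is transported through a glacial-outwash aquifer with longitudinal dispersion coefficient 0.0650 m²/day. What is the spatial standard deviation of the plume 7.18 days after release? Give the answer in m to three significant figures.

Dispersive spreading gives a Gaussian with σ² = 2Dt; advection only shifts the center.
σ = √(2 × 0.0650 × 7.18) = 0.966 m.

0.966 m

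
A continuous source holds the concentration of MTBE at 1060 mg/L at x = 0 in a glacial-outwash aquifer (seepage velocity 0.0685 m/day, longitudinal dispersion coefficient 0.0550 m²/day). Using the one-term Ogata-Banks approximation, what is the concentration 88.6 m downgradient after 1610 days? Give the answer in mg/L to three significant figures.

1010 mg/L

For a continuous step input, C/C₀ ≈ ½·erfc((x−vt)/(2√(Dt))).
vt = 0.0685 × 1610 = 110.285 m and 2√(Dt) = 2√(0.0550 × 1610) = 18.82 m.
Argument (x−vt)/(2√(Dt)) = (88.6 − 110.285)/18.82 = -1.152; ½·erfc(-1.152) = 0.9484.
C = 1060 × 0.9484 = 1010 mg/L.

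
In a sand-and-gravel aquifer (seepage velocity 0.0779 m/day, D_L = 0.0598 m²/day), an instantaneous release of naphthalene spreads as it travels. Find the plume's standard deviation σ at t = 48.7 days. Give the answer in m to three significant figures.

2.41 m

Dispersive spreading gives a Gaussian with σ² = 2Dt; advection only shifts the center.
σ = √(2 × 0.0598 × 48.7) = 2.41 m.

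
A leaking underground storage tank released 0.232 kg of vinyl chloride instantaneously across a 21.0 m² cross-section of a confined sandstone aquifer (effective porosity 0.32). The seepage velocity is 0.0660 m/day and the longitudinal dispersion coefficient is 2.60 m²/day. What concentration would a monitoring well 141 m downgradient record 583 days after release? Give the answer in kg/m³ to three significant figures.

For an instantaneous plane source, C(x,t) = M/(n_e·A·√(4πDt)) · exp(−(x−vt)²/(4Dt)), with n_e·A the pore (flow) area.
Plume center vt = 0.0660 × 583 = 38.478 m, so the well at 141 m is 102.522 m downgradient of the peak.
√(4πDt) = 138.0 m, giving peak height M/(n_e·A·√(4πDt)) = 0.232/(0.32 × 21.0 × 138.0) = 0.0002502 kg/m³.
(x−vt)²/(4Dt) = (102.522)²/(4 × 2.60 × 583) = 1.734; exp(−1.734) = 0.1766.
C = 0.0002502 × 0.1766 = 4.42e-05 kg/m³.

4.42e-05 kg/m³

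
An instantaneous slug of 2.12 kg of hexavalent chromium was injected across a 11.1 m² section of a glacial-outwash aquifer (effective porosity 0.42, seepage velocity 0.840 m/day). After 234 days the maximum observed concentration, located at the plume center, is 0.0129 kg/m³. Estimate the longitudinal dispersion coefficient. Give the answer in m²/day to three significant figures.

At the plume center C_max = M/(n_e·A·√(4πDt)), so D = M²/(4πt·(n_e·A·C_max)²).
n_e·A·C_max = 0.42 × 11.1 × 0.0129 = 0.06014 kg/m.
D = 2.12²/(4π × 234 × 0.06014²) = 0.423 m²/day.

0.423 m²/day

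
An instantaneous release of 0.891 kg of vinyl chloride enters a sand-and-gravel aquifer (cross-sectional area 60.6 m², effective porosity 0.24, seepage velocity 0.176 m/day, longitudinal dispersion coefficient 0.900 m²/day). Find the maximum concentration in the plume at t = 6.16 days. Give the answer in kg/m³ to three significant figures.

0.00734 kg/m³

The peak of an instantaneous 1D plume sits at x = vt; there the Gaussian factor is 1 and C_max = M/(n_e·A·√(4πDt)), where n_e·A is the pore area the mass is dissolved in.
√(4πDt) = √(4π × 0.900 × 6.16) = 8.347 m, so C_max = 0.891/(0.24 × 60.6 × 8.347) = 0.00734 kg/m³.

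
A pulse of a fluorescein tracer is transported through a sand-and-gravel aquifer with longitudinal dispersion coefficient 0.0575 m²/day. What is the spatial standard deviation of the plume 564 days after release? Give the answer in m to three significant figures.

8.05 m

Dispersive spreading gives a Gaussian with σ² = 2Dt; advection only shifts the center.
σ = √(2 × 0.0575 × 564) = 8.05 m.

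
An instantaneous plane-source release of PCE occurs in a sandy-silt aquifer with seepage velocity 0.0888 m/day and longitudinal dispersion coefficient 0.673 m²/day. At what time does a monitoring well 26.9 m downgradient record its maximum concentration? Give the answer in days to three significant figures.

For the 1D instantaneous-source solution, setting ∂C/∂t = 0 at fixed x gives v²t² + 2Dt − x² = 0, so t = (√(D² + v²x²) − D)/v².
√(D² + v²x²) = √(0.673² + 0.0888² × 26.9²) = 2.482; v² = 0.00788544.
t = (2.482 − 0.673)/0.00788544 = 229 days (vs. the pure-advection estimate x/v = 303 d).

229 days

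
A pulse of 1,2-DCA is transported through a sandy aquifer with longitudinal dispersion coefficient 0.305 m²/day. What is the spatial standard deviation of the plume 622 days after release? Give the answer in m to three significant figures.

19.5 m

Dispersive spreading gives a Gaussian with σ² = 2Dt; advection only shifts the center.
σ = √(2 × 0.305 × 622) = 19.5 m.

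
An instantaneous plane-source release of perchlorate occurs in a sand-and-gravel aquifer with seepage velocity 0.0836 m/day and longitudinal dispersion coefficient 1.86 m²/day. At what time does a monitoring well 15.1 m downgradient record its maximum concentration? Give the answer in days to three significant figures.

55.5 days

For the 1D instantaneous-source solution, setting ∂C/∂t = 0 at fixed x gives v²t² + 2Dt − x² = 0, so t = (√(D² + v²x²) − D)/v².
√(D² + v²x²) = √(1.86² + 0.0836² × 15.1²) = 2.248; v² = 0.00698896.
t = (2.248 − 1.86)/0.00698896 = 55.5 days (vs. the pure-advection estimate x/v = 181 d).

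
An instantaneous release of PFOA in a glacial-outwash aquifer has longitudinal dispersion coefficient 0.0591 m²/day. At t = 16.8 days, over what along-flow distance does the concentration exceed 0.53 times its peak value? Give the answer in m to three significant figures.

3.18 m

The plume is Gaussian with σ = √(2Dt) = √(2 × 0.0591 × 16.8) = 1.409 m.
C/C_peak = exp(−Δx²/(2σ²)) = 0.53 ⇒ Δx = σ·√(−2 ln 0.53) = 1.409 × 1.127 = 1.588 m.
Width = 2Δx = 3.18 m.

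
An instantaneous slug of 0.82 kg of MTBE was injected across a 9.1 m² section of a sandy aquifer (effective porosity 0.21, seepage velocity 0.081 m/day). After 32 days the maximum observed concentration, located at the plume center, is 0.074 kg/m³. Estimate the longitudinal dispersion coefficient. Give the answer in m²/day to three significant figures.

0.0836 m²/day

At the plume center C_max = M/(n_e·A·√(4πDt)), so D = M²/(4πt·(n_e·A·C_max)²).
n_e·A·C_max = 0.21 × 9.1 × 0.074 = 0.1414 kg/m.
D = 0.82²/(4π × 32 × 0.1414²) = 0.0836 m²/day.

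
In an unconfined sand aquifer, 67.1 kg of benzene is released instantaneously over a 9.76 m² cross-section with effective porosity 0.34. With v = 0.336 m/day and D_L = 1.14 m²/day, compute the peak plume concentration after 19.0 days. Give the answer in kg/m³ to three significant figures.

The peak of an instantaneous 1D plume sits at x = vt; there the Gaussian factor is 1 and C_max = M/(n_e·A·√(4πDt)), where n_e·A is the pore area the mass is dissolved in.
√(4πDt) = √(4π × 1.14 × 19.0) = 16.50 m, so C_max = 67.1/(0.34 × 9.76 × 16.50) = 1.23 kg/m³.

1.23 kg/m³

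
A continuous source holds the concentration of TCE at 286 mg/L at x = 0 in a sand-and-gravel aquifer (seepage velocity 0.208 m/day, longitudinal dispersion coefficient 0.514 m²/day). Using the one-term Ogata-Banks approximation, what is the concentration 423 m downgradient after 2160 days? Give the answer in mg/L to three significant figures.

For a continuous step input, C/C₀ ≈ ½·erfc((x−vt)/(2√(Dt))).
vt = 0.208 × 2160 = 449.28 m and 2√(Dt) = 2√(0.514 × 2160) = 66.64 m.
Argument (x−vt)/(2√(Dt)) = (423 − 449.28)/66.64 = -0.3944; ½·erfc(-0.3944) = 0.7115.
C = 286 × 0.7115 = 203 mg/L.

203 mg/L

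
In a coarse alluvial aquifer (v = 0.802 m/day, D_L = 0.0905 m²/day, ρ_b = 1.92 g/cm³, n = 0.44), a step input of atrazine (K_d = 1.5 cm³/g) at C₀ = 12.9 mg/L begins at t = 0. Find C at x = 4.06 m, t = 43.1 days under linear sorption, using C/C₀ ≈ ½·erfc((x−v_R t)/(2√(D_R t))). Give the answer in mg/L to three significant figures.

8.98 mg/L

Retardation factor R = 1 + ρ_b·K_d/n = 1 + 1.92 × 1.5/0.44 = 7.545.
Sorption retards both mechanisms: v_R = v/R = 0.1063 m/day, D_R = D/R = 0.01199 m²/day.
v_R·t = 0.1063 × 43.1 = 4.58153 m; 2√(D_R t) = 1.438 m; argument = (4.06 − 4.58153)/1.438 = -0.3627.
C = C₀ × ½·erfc(-0.3627) = 12.9 × 0.6960 = 8.98 mg/L.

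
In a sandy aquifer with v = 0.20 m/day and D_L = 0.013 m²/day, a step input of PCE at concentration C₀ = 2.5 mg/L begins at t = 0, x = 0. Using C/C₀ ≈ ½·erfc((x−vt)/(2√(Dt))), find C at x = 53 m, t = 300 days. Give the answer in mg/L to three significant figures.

2.48 mg/L

For a continuous step input, C/C₀ ≈ ½·erfc((x−vt)/(2√(Dt))).
vt = 0.20 × 300 = 60 m and 2√(Dt) = 2√(0.013 × 300) = 3.950 m.
Argument (x−vt)/(2√(Dt)) = (53 − 60)/3.950 = -1.772; ½·erfc(-1.772) = 0.9939.
C = 2.5 × 0.9939 = 2.48 mg/L.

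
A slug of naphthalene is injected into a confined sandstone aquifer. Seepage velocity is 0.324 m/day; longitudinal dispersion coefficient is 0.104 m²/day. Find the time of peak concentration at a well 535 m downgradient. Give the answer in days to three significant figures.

1650 days

For the 1D instantaneous-source solution, setting ∂C/∂t = 0 at fixed x gives v²t² + 2Dt − x² = 0, so t = (√(D² + v²x²) − D)/v².
√(D² + v²x²) = √(0.104² + 0.324² × 535²) = 173.3; v² = 0.104976.
t = (173.3 − 0.104)/0.104976 = 1650 days (vs. the pure-advection estimate x/v = 1650 d).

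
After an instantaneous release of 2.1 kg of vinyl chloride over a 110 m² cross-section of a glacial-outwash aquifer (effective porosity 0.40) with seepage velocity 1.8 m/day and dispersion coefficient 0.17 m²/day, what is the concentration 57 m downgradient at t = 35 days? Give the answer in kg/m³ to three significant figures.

0.00122 kg/m³

For an instantaneous plane source, C(x,t) = M/(n_e·A·√(4πDt)) · exp(−(x−vt)²/(4Dt)), with n_e·A the pore (flow) area.
Plume center vt = 1.8 × 35 = 63 m, so the well at 57 m is 6 m upgradient of the peak.
√(4πDt) = 8.647 m, giving peak height M/(n_e·A·√(4πDt)) = 2.1/(0.40 × 110 × 8.647) = 0.005520 kg/m³.
(x−vt)²/(4Dt) = (-6)²/(4 × 0.17 × 35) = 1.513; exp(−1.513) = 0.2202.
C = 0.005520 × 0.2202 = 0.00122 kg/m³.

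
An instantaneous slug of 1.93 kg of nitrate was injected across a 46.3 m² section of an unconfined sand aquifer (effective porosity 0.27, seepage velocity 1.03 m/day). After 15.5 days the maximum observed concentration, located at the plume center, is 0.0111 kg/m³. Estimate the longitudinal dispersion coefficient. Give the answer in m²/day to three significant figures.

0.993 m²/day

At the plume center C_max = M/(n_e·A·√(4πDt)), so D = M²/(4πt·(n_e·A·C_max)²).
n_e·A·C_max = 0.27 × 46.3 × 0.0111 = 0.1388 kg/m.
D = 1.93²/(4π × 15.5 × 0.1388²) = 0.993 m²/day.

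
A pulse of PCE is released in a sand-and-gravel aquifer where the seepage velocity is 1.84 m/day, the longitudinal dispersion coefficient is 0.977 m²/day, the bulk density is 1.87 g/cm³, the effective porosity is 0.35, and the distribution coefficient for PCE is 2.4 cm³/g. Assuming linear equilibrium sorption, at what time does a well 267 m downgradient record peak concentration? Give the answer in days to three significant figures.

2000 days

Retardation factor R = 1 + ρ_b·K_d/n = 1 + 1.87 × 2.4/0.35 = 13.82.
Sorption retards both mechanisms: v_R = v/R = 0.1331 m/day, D_R = D/R = 0.07069 m²/day.
Peak time from v_R²t² + 2D_R t − x² = 0: t = (√(D_R² + v_R²x²) − D_R)/v_R².
√(D_R² + v_R²x²) = √(0.07069² + 0.1331² × 267²) = 35.54; v_R² = 0.01772.
t = (35.54 − 0.07069)/0.01772 = 2000 days.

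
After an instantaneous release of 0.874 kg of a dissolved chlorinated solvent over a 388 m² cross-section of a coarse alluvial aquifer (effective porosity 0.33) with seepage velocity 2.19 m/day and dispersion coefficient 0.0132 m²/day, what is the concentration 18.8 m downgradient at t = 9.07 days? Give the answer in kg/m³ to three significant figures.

For an instantaneous plane source, C(x,t) = M/(n_e·A·√(4πDt)) · exp(−(x−vt)²/(4Dt)), with n_e·A the pore (flow) area.
Plume center vt = 2.19 × 9.07 = 19.8633 m, so the well at 18.8 m is 1.0633 m upgradient of the peak.
√(4πDt) = 1.227 m, giving peak height M/(n_e·A·√(4πDt)) = 0.874/(0.33 × 388 × 1.227) = 0.005563 kg/m³.
(x−vt)²/(4Dt) = (-1.0633)²/(4 × 0.0132 × 9.07) = 2.361; exp(−2.361) = 0.09433.
C = 0.005563 × 0.09433 = 0.000525 kg/m³.

0.000525 kg/m³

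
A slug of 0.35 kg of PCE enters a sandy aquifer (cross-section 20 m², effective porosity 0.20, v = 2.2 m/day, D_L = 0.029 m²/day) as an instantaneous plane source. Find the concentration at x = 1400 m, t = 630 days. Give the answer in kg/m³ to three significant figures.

0.000395 kg/m³

For an instantaneous plane source, C(x,t) = M/(n_e·A·√(4πDt)) · exp(−(x−vt)²/(4Dt)), with n_e·A the pore (flow) area.
Plume center vt = 2.2 × 630 = 1386 m, so the well at 1400 m is 14 m downgradient of the peak.
√(4πDt) = 15.15 m, giving peak height M/(n_e·A·√(4πDt)) = 0.35/(0.20 × 20 × 15.15) = 0.005776 kg/m³.
(x−vt)²/(4Dt) = (14)²/(4 × 0.029 × 630) = 2.682; exp(−2.682) = 0.06843.
C = 0.005776 × 0.06843 = 0.000395 kg/m³.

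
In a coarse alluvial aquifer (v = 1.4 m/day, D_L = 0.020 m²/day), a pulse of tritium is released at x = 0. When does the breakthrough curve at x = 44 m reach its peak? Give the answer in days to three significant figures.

For the 1D instantaneous-source solution, setting ∂C/∂t = 0 at fixed x gives v²t² + 2Dt − x² = 0, so t = (√(D² + v²x²) − D)/v².
√(D² + v²x²) = √(0.020² + 1.4² × 44²) = 61.60; v² = 1.96.
t = (61.60 − 0.020)/1.96 = 31.4 days (vs. the pure-advection estimate x/v = 31.4 d).

31.4 days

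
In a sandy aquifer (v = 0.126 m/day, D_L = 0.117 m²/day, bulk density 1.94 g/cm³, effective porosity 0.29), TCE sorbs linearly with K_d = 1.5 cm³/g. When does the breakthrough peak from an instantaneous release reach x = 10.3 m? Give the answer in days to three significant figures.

Retardation factor R = 1 + ρ_b·K_d/n = 1 + 1.94 × 1.5/0.29 = 11.03.
Sorption retards both mechanisms: v_R = v/R = 0.01142 m/day, D_R = D/R = 0.01061 m²/day.
Peak time from v_R²t² + 2D_R t − x² = 0: t = (√(D_R² + v_R²x²) − D_R)/v_R².
√(D_R² + v_R²x²) = √(0.01061² + 0.01142² × 10.3²) = 0.1181; v_R² = 0.0001304.
t = (0.1181 − 0.01061)/0.0001304 = 824 days.

824 days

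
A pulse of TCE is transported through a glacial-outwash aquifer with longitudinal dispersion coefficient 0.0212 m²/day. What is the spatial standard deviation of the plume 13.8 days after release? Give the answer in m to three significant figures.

0.765 m

Dispersive spreading gives a Gaussian with σ² = 2Dt; advection only shifts the center.
σ = √(2 × 0.0212 × 13.8) = 0.765 m.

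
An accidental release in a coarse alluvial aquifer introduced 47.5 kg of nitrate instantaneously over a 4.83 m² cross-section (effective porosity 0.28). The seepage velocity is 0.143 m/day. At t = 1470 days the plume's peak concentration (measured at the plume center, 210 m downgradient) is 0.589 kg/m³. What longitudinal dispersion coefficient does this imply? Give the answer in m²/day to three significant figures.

0.192 m²/day

At the plume center C_max = M/(n_e·A·√(4πDt)), so D = M²/(4πt·(n_e·A·C_max)²).
n_e·A·C_max = 0.28 × 4.83 × 0.589 = 0.7966 kg/m.
D = 47.5²/(4π × 1470 × 0.7966²) = 0.192 m²/day.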